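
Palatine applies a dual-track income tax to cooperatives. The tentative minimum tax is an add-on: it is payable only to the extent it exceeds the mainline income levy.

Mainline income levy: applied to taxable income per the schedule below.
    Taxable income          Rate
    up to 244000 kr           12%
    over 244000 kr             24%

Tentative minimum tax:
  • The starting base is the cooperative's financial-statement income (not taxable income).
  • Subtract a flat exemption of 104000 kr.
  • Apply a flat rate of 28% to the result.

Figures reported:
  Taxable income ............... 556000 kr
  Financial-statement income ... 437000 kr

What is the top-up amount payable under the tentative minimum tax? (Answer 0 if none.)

Mainline income levy:
  244000 kr × 12% = 29280 kr
  312000 kr × 24% = 74880 kr
  → 104160 kr

Tentative minimum tax:
  Base (financial-statement income): 437000 kr
  Less exemption 104000 kr → base 333000 kr
  333000 kr × 28% = 93240 kr

93240 kr ≤ 104160 kr, so no add-on is due.

0 kr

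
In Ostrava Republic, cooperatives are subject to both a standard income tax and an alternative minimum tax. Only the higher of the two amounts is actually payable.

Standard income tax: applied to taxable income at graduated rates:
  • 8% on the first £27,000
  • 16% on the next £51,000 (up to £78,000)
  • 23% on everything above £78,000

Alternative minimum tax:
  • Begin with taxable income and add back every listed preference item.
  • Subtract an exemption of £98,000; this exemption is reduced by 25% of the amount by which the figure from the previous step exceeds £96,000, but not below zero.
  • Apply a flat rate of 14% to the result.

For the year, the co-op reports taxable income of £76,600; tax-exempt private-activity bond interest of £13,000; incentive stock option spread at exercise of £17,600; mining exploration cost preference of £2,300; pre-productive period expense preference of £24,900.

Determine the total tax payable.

£10,096

Standard income tax:
  £27,000 × 8% = £2,160
  £49,600 × 16% = £7,936
  → £10,096

Alternative minimum tax:
  Adjusted income: £76,600 + £13,000 + £17,600 + £2,300 + £24,900 = £134,400
  Exemption: £98,000 − 25% × (£134,400 − £96,000) = £98,000 − £9,600 = £88,400
  Base: £134,400 − £88,400 = £46,000
  £46,000 × 14% = £6,440

£10,096 > £6,440, so the standard income tax governs.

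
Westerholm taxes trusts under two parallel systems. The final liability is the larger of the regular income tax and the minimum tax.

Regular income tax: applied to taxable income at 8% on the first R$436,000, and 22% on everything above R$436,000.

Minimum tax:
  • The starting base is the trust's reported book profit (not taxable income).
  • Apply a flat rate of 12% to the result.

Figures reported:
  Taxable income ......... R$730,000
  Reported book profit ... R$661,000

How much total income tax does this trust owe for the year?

R$99,560

Regular income tax:
  R$436,000 × 8% = R$34,880
  R$294,000 × 22% = R$64,680
  → R$99,560

Minimum tax:
  Base (reported book profit): R$661,000
  R$661,000 × 12% = R$79,320

R$99,560 > R$79,320, so the regular income tax governs.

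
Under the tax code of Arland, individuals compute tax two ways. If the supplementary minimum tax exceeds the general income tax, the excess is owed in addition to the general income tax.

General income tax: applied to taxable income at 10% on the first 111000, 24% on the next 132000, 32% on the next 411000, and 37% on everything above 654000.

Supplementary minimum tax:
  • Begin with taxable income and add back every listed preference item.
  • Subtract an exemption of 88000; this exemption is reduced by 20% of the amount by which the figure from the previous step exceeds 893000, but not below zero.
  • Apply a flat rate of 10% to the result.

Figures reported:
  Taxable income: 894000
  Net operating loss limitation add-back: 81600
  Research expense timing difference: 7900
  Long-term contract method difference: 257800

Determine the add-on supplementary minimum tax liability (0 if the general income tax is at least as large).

0

General income tax:
  111000 × 10% = 11100
  132000 × 24% = 31680
  411000 × 32% = 131520
  240000 × 37% = 88800
  → 263100

Supplementary minimum tax:
  Adjusted income: 894000 + 81600 + 7900 + 257800 = 1241300
  Exemption: 88000 − 20% × (1241300 − 893000) = 88000 − 69660 = 18340
  Base: 1241300 − 18340 = 1222960
  1222960 × 10% = 122296

122296 ≤ 263100, so no add-on is due.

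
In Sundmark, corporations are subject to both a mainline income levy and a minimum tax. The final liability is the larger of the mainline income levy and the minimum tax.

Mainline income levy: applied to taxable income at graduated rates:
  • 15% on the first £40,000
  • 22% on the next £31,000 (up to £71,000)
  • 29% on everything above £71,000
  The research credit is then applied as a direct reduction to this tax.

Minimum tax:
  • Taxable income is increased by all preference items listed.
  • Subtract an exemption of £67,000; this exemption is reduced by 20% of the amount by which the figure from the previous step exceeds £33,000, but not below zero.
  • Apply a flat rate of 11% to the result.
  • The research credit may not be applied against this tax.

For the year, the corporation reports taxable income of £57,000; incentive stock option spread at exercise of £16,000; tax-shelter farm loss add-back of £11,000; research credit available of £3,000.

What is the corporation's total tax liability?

Mainline income levy:
  £40,000 × 15% = £6,000
  £17,000 × 22% = £3,740
  → £9,740
  Less research credit £3,000 → £6,740

Minimum tax:
  Adjusted income: £57,000 + £16,000 + £11,000 = £84,000
  Exemption: £67,000 − 20% × (£84,000 − £33,000) = £67,000 − £10,200 = £56,800
  Base: £84,000 − £56,800 = £27,200
  £27,200 × 11% = £2,992

£6,740 > £2,992, so the mainline income levy governs.

£6,740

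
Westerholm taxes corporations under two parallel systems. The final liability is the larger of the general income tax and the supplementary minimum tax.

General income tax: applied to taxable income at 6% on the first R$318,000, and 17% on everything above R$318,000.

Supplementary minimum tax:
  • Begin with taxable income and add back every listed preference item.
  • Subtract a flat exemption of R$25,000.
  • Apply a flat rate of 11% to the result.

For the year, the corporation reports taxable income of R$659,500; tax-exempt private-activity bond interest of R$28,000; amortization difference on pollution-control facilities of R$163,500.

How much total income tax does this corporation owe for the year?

Supplementary minimum tax:
  Adjusted income: R$659,500 + R$28,000 + R$163,500 = R$851,000
  Less exemption R$25,000 → base R$826,000
  R$826,000 × 11% = R$90,860

General income tax:
  R$318,000 × 6% = R$19,080
  R$341,500 × 17% = R$58,055
  → R$77,135

R$90,860 > R$77,135, so the supplementary minimum tax is the binding amount.

R$90,860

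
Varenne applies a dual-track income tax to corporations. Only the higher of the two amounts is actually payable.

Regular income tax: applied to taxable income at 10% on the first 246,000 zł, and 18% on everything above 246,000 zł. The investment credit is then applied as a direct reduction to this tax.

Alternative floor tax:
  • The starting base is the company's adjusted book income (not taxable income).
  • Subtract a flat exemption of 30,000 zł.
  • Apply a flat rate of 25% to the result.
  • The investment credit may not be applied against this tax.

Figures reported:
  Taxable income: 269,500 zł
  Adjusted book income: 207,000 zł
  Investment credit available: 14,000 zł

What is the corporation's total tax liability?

Regular income tax:
  246,000 zł × 10% = 24,600 zł
  23,500 zł × 18% = 4,230 zł
  → 28,830 zł
  Less investment credit 14,000 zł → 14,830 zł

Alternative floor tax:
  Base (adjusted book income): 207,000 zł
  Less exemption 30,000 zł → base 177,000 zł
  177,000 zł × 25% = 44,250 zł

44,250 zł > 14,830 zł, so the alternative floor tax is the binding amount.

44,250 zł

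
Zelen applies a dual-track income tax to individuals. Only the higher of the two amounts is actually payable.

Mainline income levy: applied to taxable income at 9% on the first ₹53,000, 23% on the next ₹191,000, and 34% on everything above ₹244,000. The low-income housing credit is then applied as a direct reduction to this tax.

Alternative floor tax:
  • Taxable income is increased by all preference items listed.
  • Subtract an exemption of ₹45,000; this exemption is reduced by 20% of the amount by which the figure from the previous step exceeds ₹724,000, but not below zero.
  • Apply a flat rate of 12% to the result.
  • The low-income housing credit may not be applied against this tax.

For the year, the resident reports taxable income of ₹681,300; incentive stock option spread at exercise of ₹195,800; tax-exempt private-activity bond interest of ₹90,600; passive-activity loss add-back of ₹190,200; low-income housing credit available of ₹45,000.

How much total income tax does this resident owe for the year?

₹152,382

Mainline income levy:
  ₹53,000 × 9% = ₹4,770
  ₹191,000 × 23% = ₹43,930
  ₹437,300 × 34% = ₹148,682
  → ₹197,382
  Less low-income housing credit ₹45,000 → ₹152,382

Alternative floor tax:
  Adjusted income: ₹681,300 + ₹195,800 + ₹90,600 + ₹190,200 = ₹1,157,900
  Exemption: 20% × (₹1,157,900 − ₹724,000) = ₹86,780 ≥ ₹45,000, so the exemption is fully phased out
  Base: ₹1,157,900 − ₹0 = ₹1,157,900
  ₹1,157,900 × 12% = ₹138,948

₹152,382 > ₹138,948, so the mainline income levy governs.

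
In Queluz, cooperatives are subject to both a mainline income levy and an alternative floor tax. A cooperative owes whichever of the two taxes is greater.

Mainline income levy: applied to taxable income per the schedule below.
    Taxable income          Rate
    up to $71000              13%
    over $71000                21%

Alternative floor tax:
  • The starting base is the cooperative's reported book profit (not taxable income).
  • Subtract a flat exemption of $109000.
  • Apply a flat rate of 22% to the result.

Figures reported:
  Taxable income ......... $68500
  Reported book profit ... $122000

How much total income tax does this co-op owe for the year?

Alternative floor tax:
  Base (reported book profit): $122000
  Less exemption $109000 → base $13000
  $13000 × 22% = $2860

Mainline income levy:
  $68500 × 13% = $8905

$8905 > $2860, so the mainline income levy governs.

$8905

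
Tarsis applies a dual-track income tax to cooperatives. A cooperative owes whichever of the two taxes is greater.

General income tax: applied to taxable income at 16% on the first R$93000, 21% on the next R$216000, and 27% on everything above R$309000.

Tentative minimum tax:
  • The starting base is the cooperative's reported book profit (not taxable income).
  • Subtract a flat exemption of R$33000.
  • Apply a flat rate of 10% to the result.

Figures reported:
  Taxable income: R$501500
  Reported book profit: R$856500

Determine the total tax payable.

Tentative minimum tax:
  Base (reported book profit): R$856500
  Less exemption R$33000 → base R$823500
  R$823500 × 10% = R$82350

General income tax:
  R$93000 × 16% = R$14880
  R$216000 × 21% = R$45360
  R$192500 × 27% = R$51975
  → R$112215

R$112215 > R$82350, so the general income tax governs.

R$112215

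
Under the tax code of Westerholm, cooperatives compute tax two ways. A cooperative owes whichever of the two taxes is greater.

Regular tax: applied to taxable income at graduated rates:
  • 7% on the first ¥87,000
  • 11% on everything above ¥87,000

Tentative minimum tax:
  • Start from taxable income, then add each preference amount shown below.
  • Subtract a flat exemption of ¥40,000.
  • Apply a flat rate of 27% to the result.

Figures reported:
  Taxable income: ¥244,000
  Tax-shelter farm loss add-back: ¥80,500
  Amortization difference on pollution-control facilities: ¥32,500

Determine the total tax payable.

Regular tax:
  ¥87,000 × 7% = ¥6,090
  ¥157,000 × 11% = ¥17,270
  → ¥23,360

Tentative minimum tax:
  Adjusted income: ¥244,000 + ¥80,500 + ¥32,500 = ¥357,000
  Less exemption ¥40,000 → base ¥317,000
  ¥317,000 × 27% = ¥85,590

¥85,590 > ¥23,360, so the tentative minimum tax is the binding amount.

¥85,590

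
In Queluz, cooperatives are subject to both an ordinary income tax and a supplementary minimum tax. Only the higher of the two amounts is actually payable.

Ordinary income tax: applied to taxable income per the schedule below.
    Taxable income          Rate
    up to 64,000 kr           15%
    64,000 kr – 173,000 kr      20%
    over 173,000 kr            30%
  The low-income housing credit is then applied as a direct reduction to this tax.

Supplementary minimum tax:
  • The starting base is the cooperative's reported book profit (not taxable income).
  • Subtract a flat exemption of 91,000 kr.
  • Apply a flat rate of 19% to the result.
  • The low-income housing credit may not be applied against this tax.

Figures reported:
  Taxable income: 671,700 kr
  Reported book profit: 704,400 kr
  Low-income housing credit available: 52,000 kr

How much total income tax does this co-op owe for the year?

Ordinary income tax:
  64,000 kr × 15% = 9,600 kr
  109,000 kr × 20% = 21,800 kr
  498,700 kr × 30% = 149,610 kr
  → 181,010 kr
  Less low-income housing credit 52,000 kr → 129,010 kr

Supplementary minimum tax:
  Base (reported book profit): 704,400 kr
  Less exemption 91,000 kr → base 613,400 kr
  613,400 kr × 19% = 116,546 kr

129,010 kr > 116,546 kr, so the ordinary income tax governs.

129,010 kr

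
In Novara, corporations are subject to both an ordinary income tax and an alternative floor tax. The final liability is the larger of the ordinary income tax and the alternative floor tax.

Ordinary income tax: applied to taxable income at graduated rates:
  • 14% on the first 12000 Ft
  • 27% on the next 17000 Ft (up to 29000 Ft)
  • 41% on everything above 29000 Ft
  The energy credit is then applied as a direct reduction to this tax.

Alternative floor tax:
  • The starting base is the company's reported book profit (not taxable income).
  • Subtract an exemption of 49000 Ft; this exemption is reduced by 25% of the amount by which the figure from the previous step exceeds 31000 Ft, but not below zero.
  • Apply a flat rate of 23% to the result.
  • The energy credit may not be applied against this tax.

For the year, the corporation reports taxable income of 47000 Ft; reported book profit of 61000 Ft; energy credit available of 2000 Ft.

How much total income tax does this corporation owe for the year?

Alternative floor tax:
  Base (reported book profit): 61000 Ft
  Exemption: 49000 Ft − 25% × (61000 Ft − 31000 Ft) = 49000 Ft − 7500 Ft = 41500 Ft
  Base: 61000 Ft − 41500 Ft = 19500 Ft
  19500 Ft × 23% = 4485 Ft

Ordinary income tax:
  12000 Ft × 14% = 1680 Ft
  17000 Ft × 27% = 4590 Ft
  18000 Ft × 41% = 7380 Ft
  → 13650 Ft
  Less energy credit 2000 Ft → 11650 Ft

11650 Ft > 4485 Ft, so the ordinary income tax governs.

11650 Ft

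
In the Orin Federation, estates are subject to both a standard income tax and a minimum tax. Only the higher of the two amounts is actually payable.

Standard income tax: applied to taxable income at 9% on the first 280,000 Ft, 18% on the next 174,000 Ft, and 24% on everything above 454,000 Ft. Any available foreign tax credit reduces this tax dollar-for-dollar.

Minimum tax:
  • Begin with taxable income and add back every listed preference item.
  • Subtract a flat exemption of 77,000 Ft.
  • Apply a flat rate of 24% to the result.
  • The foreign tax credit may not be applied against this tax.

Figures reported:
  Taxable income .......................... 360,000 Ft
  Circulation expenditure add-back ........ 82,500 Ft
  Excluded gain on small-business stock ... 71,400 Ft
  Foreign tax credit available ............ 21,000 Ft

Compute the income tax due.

Standard income tax:
  280,000 Ft × 9% = 25,200 Ft
  80,000 Ft × 18% = 14,400 Ft
  → 39,600 Ft
  Less foreign tax credit 21,000 Ft → 18,600 Ft

Minimum tax:
  Adjusted income: 360,000 Ft + 82,500 Ft + 71,400 Ft = 513,900 Ft
  Less exemption 77,000 Ft → base 436,900 Ft
  436,900 Ft × 24% = 104,856 Ft

104,856 Ft > 18,600 Ft, so the minimum tax is the binding amount.

104,856 Ft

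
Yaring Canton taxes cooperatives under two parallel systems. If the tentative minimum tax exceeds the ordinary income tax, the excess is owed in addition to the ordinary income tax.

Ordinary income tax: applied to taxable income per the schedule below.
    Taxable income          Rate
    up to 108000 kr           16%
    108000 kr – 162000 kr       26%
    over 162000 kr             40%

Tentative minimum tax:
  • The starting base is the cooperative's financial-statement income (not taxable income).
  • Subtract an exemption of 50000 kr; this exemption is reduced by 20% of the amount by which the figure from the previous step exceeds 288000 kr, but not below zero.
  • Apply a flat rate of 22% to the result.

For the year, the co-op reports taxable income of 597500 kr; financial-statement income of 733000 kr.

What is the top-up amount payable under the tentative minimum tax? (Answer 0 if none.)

Ordinary income tax:
  108000 kr × 16% = 17280 kr
  54000 kr × 26% = 14040 kr
  435500 kr × 40% = 174200 kr
  → 205520 kr

Tentative minimum tax:
  Base (financial-statement income): 733000 kr
  Exemption: 20% × (733000 kr − 288000 kr) = 89000 kr ≥ 50000 kr, so the exemption is fully phased out
  Base: 733000 kr − 0 kr = 733000 kr
  733000 kr × 22% = 161260 kr

161260 kr ≤ 205520 kr, so no add-on is due.

0 kr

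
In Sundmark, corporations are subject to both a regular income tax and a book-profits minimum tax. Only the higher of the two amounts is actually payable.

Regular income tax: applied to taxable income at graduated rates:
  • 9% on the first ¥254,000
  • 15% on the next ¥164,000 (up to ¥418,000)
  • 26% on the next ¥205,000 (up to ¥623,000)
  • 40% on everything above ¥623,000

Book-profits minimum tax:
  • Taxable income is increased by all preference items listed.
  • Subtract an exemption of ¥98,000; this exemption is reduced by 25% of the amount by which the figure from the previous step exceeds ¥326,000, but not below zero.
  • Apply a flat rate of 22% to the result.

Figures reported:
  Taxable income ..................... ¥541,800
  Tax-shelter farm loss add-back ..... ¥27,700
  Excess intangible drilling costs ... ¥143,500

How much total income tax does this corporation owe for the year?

¥156,585

Book-profits minimum tax:
  Adjusted income: ¥541,800 + ¥27,700 + ¥143,500 = ¥713,000
  Exemption: ¥98,000 − 25% × (¥713,000 − ¥326,000) = ¥98,000 − ¥96,750 = ¥1,250
  Base: ¥713,000 − ¥1,250 = ¥711,750
  ¥711,750 × 22% = ¥156,585

Regular income tax:
  ¥254,000 × 9% = ¥22,860
  ¥164,000 × 15% = ¥24,600
  ¥123,800 × 26% = ¥32,188
  → ¥79,648

¥156,585 > ¥79,648, so the book-profits minimum tax is the binding amount.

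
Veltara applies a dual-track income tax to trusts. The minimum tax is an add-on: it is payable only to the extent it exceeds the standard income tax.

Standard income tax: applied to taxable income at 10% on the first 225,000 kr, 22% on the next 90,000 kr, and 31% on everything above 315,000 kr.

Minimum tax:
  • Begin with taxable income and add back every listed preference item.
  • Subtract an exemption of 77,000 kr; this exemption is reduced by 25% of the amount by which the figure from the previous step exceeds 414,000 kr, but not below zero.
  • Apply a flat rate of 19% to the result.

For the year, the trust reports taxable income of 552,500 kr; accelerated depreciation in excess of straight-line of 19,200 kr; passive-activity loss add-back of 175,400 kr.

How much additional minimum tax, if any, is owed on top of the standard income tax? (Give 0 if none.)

Standard income tax:
  225,000 kr × 10% = 22,500 kr
  90,000 kr × 22% = 19,800 kr
  237,500 kr × 31% = 73,625 kr
  → 115,925 kr

Minimum tax:
  Adjusted income: 552,500 kr + 19,200 kr + 175,400 kr = 747,100 kr
  Exemption: 25% × (747,100 kr − 414,000 kr) = 83,275 kr ≥ 77,000 kr, so the exemption is fully phased out
  Base: 747,100 kr − 0 kr = 747,100 kr
  747,100 kr × 19% = 141,949 kr

Excess of minimum tax over standard income tax: 141,949 kr − 115,925 kr = 26,024 kr.

26,024 kr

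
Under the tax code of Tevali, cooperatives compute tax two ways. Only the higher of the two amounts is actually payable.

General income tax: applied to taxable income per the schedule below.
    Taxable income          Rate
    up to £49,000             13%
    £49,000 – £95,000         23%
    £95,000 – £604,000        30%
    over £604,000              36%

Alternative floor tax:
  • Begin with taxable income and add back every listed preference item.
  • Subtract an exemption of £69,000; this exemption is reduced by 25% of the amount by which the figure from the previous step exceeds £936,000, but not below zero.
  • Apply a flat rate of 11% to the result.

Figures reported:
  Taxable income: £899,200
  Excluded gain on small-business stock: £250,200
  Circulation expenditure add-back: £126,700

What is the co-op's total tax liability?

Alternative floor tax:
  Adjusted income: £899,200 + £250,200 + £126,700 = £1,276,100
  Exemption: 25% × (£1,276,100 − £936,000) = £85,025 ≥ £69,000, so the exemption is fully phased out
  Base: £1,276,100 − £0 = £1,276,100
  £1,276,100 × 11% = £140,371

General income tax:
  £49,000 × 13% = £6,370
  £46,000 × 23% = £10,580
  £509,000 × 30% = £152,700
  £295,200 × 36% = £106,272
  → £275,922

£275,922 > £140,371, so the general income tax governs.

£275,922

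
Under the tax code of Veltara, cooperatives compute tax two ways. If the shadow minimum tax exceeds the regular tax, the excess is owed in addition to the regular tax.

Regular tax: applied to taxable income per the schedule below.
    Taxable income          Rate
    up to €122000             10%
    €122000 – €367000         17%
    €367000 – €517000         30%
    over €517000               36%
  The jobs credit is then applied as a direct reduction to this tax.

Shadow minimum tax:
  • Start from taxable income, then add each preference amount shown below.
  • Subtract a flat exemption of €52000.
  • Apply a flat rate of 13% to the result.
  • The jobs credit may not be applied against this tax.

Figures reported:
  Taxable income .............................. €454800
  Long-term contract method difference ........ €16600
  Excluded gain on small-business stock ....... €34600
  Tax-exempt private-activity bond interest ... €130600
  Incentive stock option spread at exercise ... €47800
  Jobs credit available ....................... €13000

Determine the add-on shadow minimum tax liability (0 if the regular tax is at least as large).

Shadow minimum tax:
  Adjusted income: €454800 + €16600 + €34600 + €130600 + €47800 = €684400
  Less exemption €52000 → base €632400
  €632400 × 13% = €82212

Regular tax:
  €122000 × 10% = €12200
  €245000 × 17% = €41650
  €87800 × 30% = €26340
  → €80190
  Less jobs credit €13000 → €67190

Excess of shadow minimum tax over regular tax: €82212 − €67190 = €15022.

€15022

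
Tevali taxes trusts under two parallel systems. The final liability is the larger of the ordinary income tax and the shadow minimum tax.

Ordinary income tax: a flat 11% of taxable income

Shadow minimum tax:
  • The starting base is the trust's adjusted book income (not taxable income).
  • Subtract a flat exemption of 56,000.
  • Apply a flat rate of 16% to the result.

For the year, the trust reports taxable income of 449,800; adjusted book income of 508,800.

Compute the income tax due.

Ordinary income tax:
  449,800 × 11% = 49,478

Shadow minimum tax:
  Base (adjusted book income): 508,800
  Less exemption 56,000 → base 452,800
  452,800 × 16% = 72,448

72,448 > 49,478, so the shadow minimum tax is the binding amount.

72,448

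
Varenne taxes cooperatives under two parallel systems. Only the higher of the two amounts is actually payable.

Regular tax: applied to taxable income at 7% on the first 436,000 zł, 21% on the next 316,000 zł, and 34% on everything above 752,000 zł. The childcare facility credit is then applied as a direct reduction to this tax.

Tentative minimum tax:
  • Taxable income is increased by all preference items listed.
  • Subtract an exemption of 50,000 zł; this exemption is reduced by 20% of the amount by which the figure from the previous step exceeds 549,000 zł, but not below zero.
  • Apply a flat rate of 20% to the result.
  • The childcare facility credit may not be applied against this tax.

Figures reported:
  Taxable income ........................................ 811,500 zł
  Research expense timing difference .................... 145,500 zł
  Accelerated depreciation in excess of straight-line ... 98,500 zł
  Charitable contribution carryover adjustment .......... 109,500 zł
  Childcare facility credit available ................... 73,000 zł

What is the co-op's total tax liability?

Regular tax:
  436,000 zł × 7% = 30,520 zł
  316,000 zł × 21% = 66,360 zł
  59,500 zł × 34% = 20,230 zł
  → 117,110 zł
  Less childcare facility credit 73,000 zł → 44,110 zł

Tentative minimum tax:
  Adjusted income: 811,500 zł + 145,500 zł + 98,500 zł + 109,500 zł = 1,165,000 zł
  Exemption: 20% × (1,165,000 zł − 549,000 zł) = 123,200 zł ≥ 50,000 zł, so the exemption is fully phased out
  Base: 1,165,000 zł − 0 zł = 1,165,000 zł
  1,165,000 zł × 20% = 233,000 zł

233,000 zł > 44,110 zł, so the tentative minimum tax is the binding amount.

233,000 zł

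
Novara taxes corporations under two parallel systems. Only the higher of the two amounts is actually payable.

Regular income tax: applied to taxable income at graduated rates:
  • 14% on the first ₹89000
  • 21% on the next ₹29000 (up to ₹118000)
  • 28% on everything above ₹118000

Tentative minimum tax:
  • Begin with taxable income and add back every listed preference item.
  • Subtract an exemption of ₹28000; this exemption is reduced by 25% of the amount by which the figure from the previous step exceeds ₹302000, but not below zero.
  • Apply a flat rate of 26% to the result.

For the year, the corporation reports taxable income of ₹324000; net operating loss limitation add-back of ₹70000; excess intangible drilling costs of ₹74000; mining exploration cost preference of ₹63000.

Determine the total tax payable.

₹138060

Tentative minimum tax:
  Adjusted income: ₹324000 + ₹70000 + ₹74000 + ₹63000 = ₹531000
  Exemption: 25% × (₹531000 − ₹302000) = ₹57250 ≥ ₹28000, so the exemption is fully phased out
  Base: ₹531000 − ₹0 = ₹531000
  ₹531000 × 26% = ₹138060

Regular income tax:
  ₹89000 × 14% = ₹12460
  ₹29000 × 21% = ₹6090
  ₹206000 × 28% = ₹57680
  → ₹76230

₹138060 > ₹76230, so the tentative minimum tax is the binding amount.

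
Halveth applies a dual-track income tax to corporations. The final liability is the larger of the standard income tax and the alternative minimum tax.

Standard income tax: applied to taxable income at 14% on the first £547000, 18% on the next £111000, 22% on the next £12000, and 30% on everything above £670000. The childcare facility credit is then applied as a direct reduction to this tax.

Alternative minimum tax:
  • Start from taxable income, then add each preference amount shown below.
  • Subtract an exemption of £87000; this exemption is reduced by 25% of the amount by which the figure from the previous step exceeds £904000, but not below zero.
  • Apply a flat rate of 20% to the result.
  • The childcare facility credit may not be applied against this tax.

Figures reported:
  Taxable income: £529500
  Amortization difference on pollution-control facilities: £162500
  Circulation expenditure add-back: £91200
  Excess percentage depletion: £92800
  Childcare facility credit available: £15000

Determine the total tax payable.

Alternative minimum tax:
  Adjusted income: £529500 + £162500 + £91200 + £92800 = £876000
  Exemption: £876000 ≤ £904000, so full £87000 applies
  Base: £876000 − £87000 = £789000
  £789000 × 20% = £157800

Standard income tax:
  £529500 × 14% = £74130
  Less childcare facility credit £15000 → £59130

£157800 > £59130, so the alternative minimum tax is the binding amount.

£157800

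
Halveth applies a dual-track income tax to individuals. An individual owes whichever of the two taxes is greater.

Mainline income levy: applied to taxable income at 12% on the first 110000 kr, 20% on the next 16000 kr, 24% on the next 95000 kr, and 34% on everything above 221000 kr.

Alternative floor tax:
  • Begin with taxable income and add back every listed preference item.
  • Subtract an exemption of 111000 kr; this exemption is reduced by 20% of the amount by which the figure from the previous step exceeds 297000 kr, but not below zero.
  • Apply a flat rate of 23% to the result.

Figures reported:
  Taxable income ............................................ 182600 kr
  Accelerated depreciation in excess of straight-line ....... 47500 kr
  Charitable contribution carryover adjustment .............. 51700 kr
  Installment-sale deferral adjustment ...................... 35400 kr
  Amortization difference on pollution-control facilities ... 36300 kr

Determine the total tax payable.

Mainline income levy:
  110000 kr × 12% = 13200 kr
  16000 kr × 20% = 3200 kr
  56600 kr × 24% = 13584 kr
  → 29984 kr

Alternative floor tax:
  Adjusted income: 182600 kr + 47500 kr + 51700 kr + 35400 kr + 36300 kr = 353500 kr
  Exemption: 111000 kr − 20% × (353500 kr − 297000 kr) = 111000 kr − 11300 kr = 99700 kr
  Base: 353500 kr − 99700 kr = 253800 kr
  253800 kr × 23% = 58374 kr

58374 kr > 29984 kr, so the alternative floor tax is the binding amount.

58374 kr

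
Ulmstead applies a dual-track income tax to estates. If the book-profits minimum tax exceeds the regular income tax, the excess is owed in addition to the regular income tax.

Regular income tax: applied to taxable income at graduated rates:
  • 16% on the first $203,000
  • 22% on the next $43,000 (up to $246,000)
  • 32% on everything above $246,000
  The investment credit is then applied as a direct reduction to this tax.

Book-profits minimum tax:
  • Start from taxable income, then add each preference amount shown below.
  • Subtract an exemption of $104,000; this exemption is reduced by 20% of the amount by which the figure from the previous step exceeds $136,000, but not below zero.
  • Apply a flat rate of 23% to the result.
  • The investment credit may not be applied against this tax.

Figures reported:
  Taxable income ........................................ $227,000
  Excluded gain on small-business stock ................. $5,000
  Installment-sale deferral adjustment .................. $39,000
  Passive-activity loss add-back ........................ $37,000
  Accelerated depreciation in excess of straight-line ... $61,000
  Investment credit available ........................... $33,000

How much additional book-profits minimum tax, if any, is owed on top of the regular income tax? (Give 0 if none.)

$66,908

Book-profits minimum tax:
  Adjusted income: $227,000 + $5,000 + $39,000 + $37,000 + $61,000 = $369,000
  Exemption: $104,000 − 20% × ($369,000 − $136,000) = $104,000 − $46,600 = $57,400
  Base: $369,000 − $57,400 = $311,600
  $311,600 × 23% = $71,668

Regular income tax:
  $203,000 × 16% = $32,480
  $24,000 × 22% = $5,280
  → $37,760
  Less investment credit $33,000 → $4,760

Excess of book-profits minimum tax over regular income tax: $71,668 − $4,760 = $66,908.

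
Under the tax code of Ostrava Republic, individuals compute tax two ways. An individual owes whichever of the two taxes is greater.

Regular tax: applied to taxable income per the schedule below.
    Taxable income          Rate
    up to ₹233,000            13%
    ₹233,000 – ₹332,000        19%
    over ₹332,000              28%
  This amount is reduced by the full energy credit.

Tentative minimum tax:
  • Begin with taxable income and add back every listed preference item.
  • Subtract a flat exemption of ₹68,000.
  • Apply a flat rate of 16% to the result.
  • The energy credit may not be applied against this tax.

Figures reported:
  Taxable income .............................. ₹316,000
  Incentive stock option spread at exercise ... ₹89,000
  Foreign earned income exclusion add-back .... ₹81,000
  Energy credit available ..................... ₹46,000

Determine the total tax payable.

Regular tax:
  ₹233,000 × 13% = ₹30,290
  ₹83,000 × 19% = ₹15,770
  → ₹46,060
  Less energy credit ₹46,000 → ₹60

Tentative minimum tax:
  Adjusted income: ₹316,000 + ₹89,000 + ₹81,000 = ₹486,000
  Less exemption ₹68,000 → base ₹418,000
  ₹418,000 × 16% = ₹66,880

₹66,880 > ₹60, so the tentative minimum tax is the binding amount.

₹66,880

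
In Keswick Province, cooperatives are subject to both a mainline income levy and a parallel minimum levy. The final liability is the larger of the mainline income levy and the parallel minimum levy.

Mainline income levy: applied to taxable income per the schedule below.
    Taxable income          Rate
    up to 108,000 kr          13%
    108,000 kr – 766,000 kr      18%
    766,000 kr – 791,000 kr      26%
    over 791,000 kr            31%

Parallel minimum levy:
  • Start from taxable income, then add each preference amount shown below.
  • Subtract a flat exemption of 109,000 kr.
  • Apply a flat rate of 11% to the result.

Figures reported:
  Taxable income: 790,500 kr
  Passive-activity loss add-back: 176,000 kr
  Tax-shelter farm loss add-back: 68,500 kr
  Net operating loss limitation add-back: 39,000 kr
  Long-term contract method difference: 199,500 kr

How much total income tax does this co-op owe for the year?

Parallel minimum levy:
  Adjusted income: 790,500 kr + 176,000 kr + 68,500 kr + 39,000 kr + 199,500 kr = 1,273,500 kr
  Less exemption 109,000 kr → base 1,164,500 kr
  1,164,500 kr × 11% = 128,095 kr

Mainline income levy:
  108,000 kr × 13% = 14,040 kr
  658,000 kr × 18% = 118,440 kr
  24,500 kr × 26% = 6,370 kr
  → 138,850 kr

138,850 kr > 128,095 kr, so the mainline income levy governs.

138,850 kr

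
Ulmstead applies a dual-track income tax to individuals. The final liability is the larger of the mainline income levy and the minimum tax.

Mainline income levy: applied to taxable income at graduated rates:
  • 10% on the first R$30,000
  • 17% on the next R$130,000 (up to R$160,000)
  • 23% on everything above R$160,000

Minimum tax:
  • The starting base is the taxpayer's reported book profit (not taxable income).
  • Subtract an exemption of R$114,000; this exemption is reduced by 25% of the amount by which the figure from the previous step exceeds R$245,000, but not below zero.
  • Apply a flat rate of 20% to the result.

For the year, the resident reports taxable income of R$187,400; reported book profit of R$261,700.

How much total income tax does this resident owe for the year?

R$31,402

Minimum tax:
  Base (reported book profit): R$261,700
  Exemption: R$114,000 − 25% × (R$261,700 − R$245,000) = R$114,000 − R$4,175 = R$109,825
  Base: R$261,700 − R$109,825 = R$151,875
  R$151,875 × 20% = R$30,375

Mainline income levy:
  R$30,000 × 10% = R$3,000
  R$130,000 × 17% = R$22,100
  R$27,400 × 23% = R$6,302
  → R$31,402

R$31,402 > R$30,375, so the mainline income levy governs.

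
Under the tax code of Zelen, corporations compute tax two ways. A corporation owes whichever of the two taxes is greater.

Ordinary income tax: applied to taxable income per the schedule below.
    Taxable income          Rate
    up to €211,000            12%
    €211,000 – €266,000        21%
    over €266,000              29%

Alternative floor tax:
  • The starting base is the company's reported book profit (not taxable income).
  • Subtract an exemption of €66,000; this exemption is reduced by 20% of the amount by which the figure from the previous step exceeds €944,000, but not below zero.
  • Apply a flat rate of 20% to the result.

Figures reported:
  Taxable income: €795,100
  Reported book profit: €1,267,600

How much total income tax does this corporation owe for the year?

€253,264

Ordinary income tax:
  €211,000 × 12% = €25,320
  €55,000 × 21% = €11,550
  €529,100 × 29% = €153,439
  → €190,309

Alternative floor tax:
  Base (reported book profit): €1,267,600
  Exemption: €66,000 − 20% × (€1,267,600 − €944,000) = €66,000 − €64,720 = €1,280
  Base: €1,267,600 − €1,280 = €1,266,320
  €1,266,320 × 20% = €253,264

€253,264 > €190,309, so the alternative floor tax is the binding amount.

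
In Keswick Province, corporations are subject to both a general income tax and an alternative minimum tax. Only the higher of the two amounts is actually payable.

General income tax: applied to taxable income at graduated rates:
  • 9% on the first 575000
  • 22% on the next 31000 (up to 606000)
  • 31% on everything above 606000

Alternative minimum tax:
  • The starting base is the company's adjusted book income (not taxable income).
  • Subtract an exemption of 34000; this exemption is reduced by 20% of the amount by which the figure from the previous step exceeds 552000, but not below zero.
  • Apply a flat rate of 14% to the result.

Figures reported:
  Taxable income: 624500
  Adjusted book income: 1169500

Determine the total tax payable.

163730

Alternative minimum tax:
  Base (adjusted book income): 1169500
  Exemption: 20% × (1169500 − 552000) = 123500 ≥ 34000, so the exemption is fully phased out
  Base: 1169500 − 0 = 1169500
  1169500 × 14% = 163730

General income tax:
  575000 × 9% = 51750
  31000 × 22% = 6820
  18500 × 31% = 5735
  → 64305

163730 > 64305, so the alternative minimum tax is the binding amount.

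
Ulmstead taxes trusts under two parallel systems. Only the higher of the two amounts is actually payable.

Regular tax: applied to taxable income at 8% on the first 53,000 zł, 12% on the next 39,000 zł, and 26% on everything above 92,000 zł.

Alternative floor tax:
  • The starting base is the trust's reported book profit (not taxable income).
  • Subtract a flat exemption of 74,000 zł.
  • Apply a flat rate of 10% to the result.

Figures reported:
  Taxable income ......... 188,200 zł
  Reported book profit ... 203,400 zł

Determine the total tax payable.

33,932 zł

Alternative floor tax:
  Base (reported book profit): 203,400 zł
  Less exemption 74,000 zł → base 129,400 zł
  129,400 zł × 10% = 12,940 zł

Regular tax:
  53,000 zł × 8% = 4,240 zł
  39,000 zł × 12% = 4,680 zł
  96,200 zł × 26% = 25,012 zł
  → 33,932 zł

33,932 zł > 12,940 zł, so the regular tax governs.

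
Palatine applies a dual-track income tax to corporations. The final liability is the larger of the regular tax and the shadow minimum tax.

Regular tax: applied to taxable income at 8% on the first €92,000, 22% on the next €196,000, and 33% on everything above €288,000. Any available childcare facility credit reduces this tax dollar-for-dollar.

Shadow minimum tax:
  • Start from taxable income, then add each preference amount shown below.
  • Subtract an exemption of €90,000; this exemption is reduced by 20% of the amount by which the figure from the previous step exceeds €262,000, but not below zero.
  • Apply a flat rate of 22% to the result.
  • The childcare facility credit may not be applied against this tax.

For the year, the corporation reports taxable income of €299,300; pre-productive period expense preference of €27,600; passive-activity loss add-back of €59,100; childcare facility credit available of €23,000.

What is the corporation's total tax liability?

Regular tax:
  €92,000 × 8% = €7,360
  €196,000 × 22% = €43,120
  €11,300 × 33% = €3,729
  → €54,209
  Less childcare facility credit €23,000 → €31,209

Shadow minimum tax:
  Adjusted income: €299,300 + €27,600 + €59,100 = €386,000
  Exemption: €90,000 − 20% × (€386,000 − €262,000) = €90,000 − €24,800 = €65,200
  Base: €386,000 − €65,200 = €320,800
  €320,800 × 22% = €70,576

€70,576 > €31,209, so the shadow minimum tax is the binding amount.

€70,576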